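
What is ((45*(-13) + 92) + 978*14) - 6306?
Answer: 6893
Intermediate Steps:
((45*(-13) + 92) + 978*14) - 6306 = ((-585 + 92) + 13692) - 6306 = (-493 + 13692) - 6306 = 13199 - 6306 = 6893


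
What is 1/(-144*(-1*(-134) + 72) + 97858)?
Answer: 1/68194 ≈ 1.4664e-5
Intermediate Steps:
1/(-144*(-1*(-134) + 72) + 97858) = 1/(-144*(134 + 72) + 97858) = 1/(-144*206 + 97858) = 1/(-29664 + 97858) = 1/68194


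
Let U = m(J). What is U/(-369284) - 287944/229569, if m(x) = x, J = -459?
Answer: -106227739925/84776158596 ≈ -1.2530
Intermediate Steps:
U = -459
U/(-369284) - 287944/229569 = -459/(-369284) - 287944/229569 = -459*(-1/369284) - 287944*1/229569 = 459/369284 - 287944/229569 = -106227739925/84776158596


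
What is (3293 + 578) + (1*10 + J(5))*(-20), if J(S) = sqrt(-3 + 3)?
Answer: 3671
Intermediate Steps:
J(S) = 0 (J(S) = sqrt(0) = 0)
(3293 + 578) + (1*10 + J(5))*(-20) = (3293 + 578) + (1*10 + 0)*(-20) = 3871 + (10 + 0)*(-20) = 3871 + 10*(-20) = 3871 - 200 = 3671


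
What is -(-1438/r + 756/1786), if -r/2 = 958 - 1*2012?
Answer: 243655/941222 ≈ 0.25887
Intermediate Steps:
r = 2108 (r = -2*(958 - 1*2012) = -2*(958 - 2012) = -2*(-1054) = 2108)
-(-1438/r + 756/1786) = -(-1438/2108 + 756/1786) = -(-1438*1/2108 + 756*(1/1786)) = -(-719/1054 + 378/893) = -1*(-243655/941222) = 243655/941222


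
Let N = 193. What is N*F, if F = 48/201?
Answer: 3088/67 ≈ 46.090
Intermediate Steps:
F = 16/67 (F = 48*(1/201) = 16/67 ≈ 0.23881)
N*F = 193*(16/67) = 3088/67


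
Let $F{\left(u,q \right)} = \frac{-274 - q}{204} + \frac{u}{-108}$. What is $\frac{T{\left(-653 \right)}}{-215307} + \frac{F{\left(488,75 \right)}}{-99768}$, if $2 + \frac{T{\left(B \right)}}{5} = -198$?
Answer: $\frac{20626279351}{4382072750304} \approx 0.004707$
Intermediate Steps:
$T{\left(B \right)} = -1000$ ($T{\left(B \right)} = -10 + 5 \left(-198\right) = -10 - 990 = -1000$)
$F{\left(u,q \right)} = - \frac{137}{102} - \frac{u}{108} - \frac{q}{204}$ ($F{\left(u,q \right)} = \left(-274 - q\right) \frac{1}{204} + u \left(- \frac{1}{108}\right) = \left(- \frac{137}{102} - \frac{q}{204}\right) - \frac{u}{108} = - \frac{137}{102} - \frac{u}{108} - \frac{q}{204}$)
$\frac{T{\left(-653 \right)}}{-215307} + \frac{F{\left(488,75 \right)}}{-99768} = - \frac{1000}{-215307} + \frac{- \frac{137}{102} - \frac{122}{27} - \frac{25}{68}}{-99768} = \left(-1000\right) \left(- \frac{1}{215307}\right) + \left(- \frac{137}{102} - \frac{122}{27} - \frac{25}{68}\right) \left(- \frac{1}{99768}\right) = \frac{1000}{215307} - - \frac{11437}{183174048} = \frac{1000}{215307} + \frac{11437}{183174048} = \frac{20626279351}{4382072750304}$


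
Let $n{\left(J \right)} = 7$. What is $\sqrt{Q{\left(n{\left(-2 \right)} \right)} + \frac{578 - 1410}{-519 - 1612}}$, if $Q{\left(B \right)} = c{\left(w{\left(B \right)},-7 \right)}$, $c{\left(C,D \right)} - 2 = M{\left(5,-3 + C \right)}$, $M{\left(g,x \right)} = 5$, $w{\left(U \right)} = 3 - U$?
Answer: $\frac{\sqrt{33561119}}{2131} \approx 2.7185$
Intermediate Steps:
$c{\left(C,D \right)} = 7$ ($c{\left(C,D \right)} = 2 + 5 = 7$)
$Q{\left(B \right)} = 7$
$\sqrt{Q{\left(n{\left(-2 \right)} \right)} + \frac{578 - 1410}{-519 - 1612}} = \sqrt{7 + \frac{578 - 1410}{-519 - 1612}} = \sqrt{7 - \frac{832}{-2131}} = \sqrt{7 - - \frac{832}{2131}} = \sqrt{7 + \frac{832}{2131}} = \sqrt{\frac{15749}{2131}} = \frac{\sqrt{33561119}}{2131}$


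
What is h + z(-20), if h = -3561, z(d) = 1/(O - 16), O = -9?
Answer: -89026/25 ≈ -3561.0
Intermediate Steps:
z(d) = -1/25 (z(d) = 1/(-9 - 16) = 1/(-25) = -1/25)
h + z(-20) = -3561 - 1/25 = -89026/25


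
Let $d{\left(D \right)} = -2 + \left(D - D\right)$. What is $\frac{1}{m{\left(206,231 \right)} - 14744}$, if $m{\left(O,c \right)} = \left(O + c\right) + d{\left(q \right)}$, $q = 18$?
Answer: $- \frac{1}{14309} \approx -6.9886 \cdot 10^{-5}$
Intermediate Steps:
$d{\left(D \right)} = -2$ ($d{\left(D \right)} = -2 + 0 = -2$)
$m{\left(O,c \right)} = -2 + O + c$ ($m{\left(O,c \right)} = \left(O + c\right) - 2 = -2 + O + c$)
$\frac{1}{m{\left(206,231 \right)} - 14744} = \frac{1}{\left(-2 + 206 + 231\right) - 14744} = \frac{1}{435 - 14744} = \frac{1}{-14309} = - \frac{1}{14309}$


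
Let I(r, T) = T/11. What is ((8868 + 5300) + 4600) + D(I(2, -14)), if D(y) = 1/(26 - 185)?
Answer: 2984111/159 ≈ 18768.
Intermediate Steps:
I(r, T) = T/11 (I(r, T) = T*(1/11) = T/11)
D(y) = -1/159 (D(y) = 1/(-159) = -1/159)
((8868 + 5300) + 4600) + D(I(2, -14)) = ((8868 + 5300) + 4600) - 1/159 = (14168 + 4600) - 1/159 = 18768 - 1/159 = 2984111/159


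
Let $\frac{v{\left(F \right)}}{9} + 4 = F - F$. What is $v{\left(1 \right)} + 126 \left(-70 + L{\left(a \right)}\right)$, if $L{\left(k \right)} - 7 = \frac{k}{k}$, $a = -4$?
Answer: $-7848$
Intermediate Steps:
$v{\left(F \right)} = -36$ ($v{\left(F \right)} = -36 + 9 \left(F - F\right) = -36 + 9 \cdot 0 = -36 + 0 = -36$)
$L{\left(k \right)} = 8$ ($L{\left(k \right)} = 7 + \frac{k}{k} = 7 + 1 = 8$)
$v{\left(1 \right)} + 126 \left(-70 + L{\left(a \right)}\right) = -36 + 126 \left(-70 + 8\right) = -36 + 126 \left(-62\right) = -36 - 7812 = -7848$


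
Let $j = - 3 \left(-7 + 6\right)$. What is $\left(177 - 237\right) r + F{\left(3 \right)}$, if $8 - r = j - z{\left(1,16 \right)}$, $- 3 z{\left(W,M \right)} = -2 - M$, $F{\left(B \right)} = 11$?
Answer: $-649$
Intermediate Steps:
$z{\left(W,M \right)} = \frac{2}{3} + \frac{M}{3}$ ($z{\left(W,M \right)} = - \frac{-2 - M}{3} = \frac{2}{3} + \frac{M}{3}$)
$j = 3$ ($j = \left(-3\right) \left(-1\right) = 3$)
$r = 11$ ($r = 8 - \left(3 - \left(\frac{2}{3} + \frac{1}{3} \cdot 16\right)\right) = 8 - \left(3 - \left(\frac{2}{3} + \frac{16}{3}\right)\right) = 8 - \left(3 - 6\right) = 8 - -3 = 8 + 3 = 11$)
$\left(177 - 237\right) r + F{\left(3 \right)} = \left(177 - 237\right) 11 + 11 = \left(-60\right) 11 + 11 = -660 + 11 = -649$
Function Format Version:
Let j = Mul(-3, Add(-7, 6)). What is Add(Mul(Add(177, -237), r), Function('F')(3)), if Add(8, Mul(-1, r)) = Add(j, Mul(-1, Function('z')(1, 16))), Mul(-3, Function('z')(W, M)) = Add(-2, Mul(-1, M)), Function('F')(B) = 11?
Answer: -649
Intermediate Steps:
Function('z')(W, M) = Add(Rational(2, 3), Mul(Rational(1, 3), M)) (Function('z')(W, M) = Mul(Rational(-1, 3), Add(-2, Mul(-1, M))) = Add(Rational(2, 3), Mul(Rational(1, 3), M)))
j = 3 (j = Mul(-3, -1) = 3)
r = 11 (r = Add(8, Mul(-1, Add(3, Mul(-1, Add(Rational(2, 3), Mul(Rational(1, 3), 16)))))) = Add(8, Mul(-1, Add(3, Mul(-1, Add(Rational(2, 3), Rational(16, 3)))))) = Add(8, Mul(-1, Add(3, Mul(-1, 6)))) = Add(8, Mul(-1, Add(3, -6))) = Add(8, Mul(-1, -3)) = Add(8, 3) = 11)
Add(Mul(Add(177, -237), r), Function('F')(3)) = Add(Mul(Add(177, -237), 11), 11) = Add(Mul(-60, 11), 11) = Add(-660, 11) = -649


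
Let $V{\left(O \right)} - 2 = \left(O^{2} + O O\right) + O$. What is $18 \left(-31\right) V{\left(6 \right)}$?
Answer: $-44640$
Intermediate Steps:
$V{\left(O \right)} = 2 + O + 2 O^{2}$ ($V{\left(O \right)} = 2 + \left(\left(O^{2} + O O\right) + O\right) = 2 + \left(\left(O^{2} + O^{2}\right) + O\right) = 2 + \left(2 O^{2} + O\right) = 2 + \left(O + 2 O^{2}\right) = 2 + O + 2 O^{2}$)
$18 \left(-31\right) V{\left(6 \right)} = 18 \left(-31\right) \left(2 + 6 + 2 \cdot 6^{2}\right) = - 558 \left(2 + 6 + 2 \cdot 36\right) = - 558 \left(2 + 6 + 72\right) = \left(-558\right) 80 = -44640$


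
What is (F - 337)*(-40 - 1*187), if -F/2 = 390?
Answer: 253559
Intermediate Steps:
F = -780 (F = -2*390 = -780)
(F - 337)*(-40 - 1*187) = (-780 - 337)*(-40 - 1*187) = -1117*(-40 - 187) = -1117*(-227) = 253559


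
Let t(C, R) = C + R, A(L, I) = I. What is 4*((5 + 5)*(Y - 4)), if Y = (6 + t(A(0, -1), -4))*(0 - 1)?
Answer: -200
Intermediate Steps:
Y = -1 (Y = (6 + (-1 - 4))*(0 - 1) = (6 - 5)*(-1) = 1*(-1) = -1)
4*((5 + 5)*(Y - 4)) = 4*((5 + 5)*(-1 - 4)) = 4*(10*(-5)) = 4*(-50) = -200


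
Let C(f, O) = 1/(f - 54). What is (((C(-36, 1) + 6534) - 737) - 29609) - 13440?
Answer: -3352681/90 ≈ -37252.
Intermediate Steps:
C(f, O) = 1/(-54 + f)
(((C(-36, 1) + 6534) - 737) - 29609) - 13440 = (((1/(-54 - 36) + 6534) - 737) - 29609) - 13440 = (((1/(-90) + 6534) - 737) - 29609) - 13440 = (((-1/90 + 6534) - 737) - 29609) - 13440 = ((588059/90 - 737) - 29609) - 13440 = (521729/90 - 29609) - 13440 = -2143081/90 - 13440 = -3352681/90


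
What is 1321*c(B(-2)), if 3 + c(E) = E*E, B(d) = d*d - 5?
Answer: -2642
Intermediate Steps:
B(d) = -5 + d² (B(d) = d² - 5 = -5 + d²)
c(E) = -3 + E² (c(E) = -3 + E*E = -3 + E²)
1321*c(B(-2)) = 1321*(-3 + (-5 + (-2)²)²) = 1321*(-3 + (-5 + 4)²) = 1321*(-3 + (-1)²) = 1321*(-3 + 1) = 1321*(-2) = -2642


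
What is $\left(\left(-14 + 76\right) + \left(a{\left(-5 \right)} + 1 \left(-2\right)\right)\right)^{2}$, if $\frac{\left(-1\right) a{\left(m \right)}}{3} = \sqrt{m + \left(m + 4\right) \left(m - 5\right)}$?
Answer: $3645 - 360 \sqrt{5} \approx 2840.0$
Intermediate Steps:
$a{\left(m \right)} = - 3 \sqrt{m + \left(-5 + m\right) \left(4 + m\right)}$ ($a{\left(m \right)} = - 3 \sqrt{m + \left(m + 4\right) \left(m - 5\right)} = - 3 \sqrt{m + \left(4 + m\right) \left(-5 + m\right)} = - 3 \sqrt{m + \left(-5 + m\right) \left(4 + m\right)}$)
$\left(\left(-14 + 76\right) + \left(a{\left(-5 \right)} + 1 \left(-2\right)\right)\right)^{2} = \left(\left(-14 + 76\right) + \left(- 3 \sqrt{-20 + \left(-5\right)^{2}} + 1 \left(-2\right)\right)\right)^{2} = \left(62 - \left(2 + 3 \sqrt{-20 + 25}\right)\right)^{2} = \left(62 - \left(2 + 3 \sqrt{5}\right)\right)^{2} = \left(60 - 3 \sqrt{5}\right)^{2}$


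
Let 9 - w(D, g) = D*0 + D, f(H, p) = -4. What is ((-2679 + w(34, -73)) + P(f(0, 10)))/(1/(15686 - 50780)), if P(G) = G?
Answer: 95034552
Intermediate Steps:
w(D, g) = 9 - D (w(D, g) = 9 - (D*0 + D) = 9 - (0 + D) = 9 - D)
((-2679 + w(34, -73)) + P(f(0, 10)))/(1/(15686 - 50780)) = ((-2679 + (9 - 1*34)) - 4)/(1/(15686 - 50780)) = ((-2679 + (9 - 34)) - 4)/(1/(-35094)) = ((-2679 - 25) - 4)/(-1/35094) = (-2704 - 4)*(-35094) = -2708*(-35094) = 95034552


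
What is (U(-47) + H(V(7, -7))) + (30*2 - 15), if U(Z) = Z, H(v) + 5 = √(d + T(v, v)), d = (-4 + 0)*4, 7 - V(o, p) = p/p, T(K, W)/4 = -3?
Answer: -7 + 2*I*√7 ≈ -7.0 + 5.2915*I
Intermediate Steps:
T(K, W) = -12 (T(K, W) = 4*(-3) = -12)
V(o, p) = 6 (V(o, p) = 7 - p/p = 7 - 1*1 = 7 - 1 = 6)
d = -16 (d = -4*4 = -16)
H(v) = -5 + 2*I*√7 (H(v) = -5 + √(-16 - 12) = -5 + √(-28) = -5 + 2*I*√7)
(U(-47) + H(V(7, -7))) + (30*2 - 15) = (-47 + (-5 + 2*I*√7)) + (30*2 - 15) = (-52 + 2*I*√7) + (60 - 15) = (-52 + 2*I*√7) + 45 = -7 + 2*I*√7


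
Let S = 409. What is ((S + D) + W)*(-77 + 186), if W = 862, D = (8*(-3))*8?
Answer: 117611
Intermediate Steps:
D = -192 (D = -24*8 = -192)
((S + D) + W)*(-77 + 186) = ((409 - 192) + 862)*(-77 + 186) = (217 + 862)*109 = 1079*109 = 117611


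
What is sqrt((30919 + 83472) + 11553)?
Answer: 2*sqrt(31486) ≈ 354.89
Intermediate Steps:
sqrt((30919 + 83472) + 11553) = sqrt(114391 + 11553) = sqrt(125944) = 2*sqrt(31486)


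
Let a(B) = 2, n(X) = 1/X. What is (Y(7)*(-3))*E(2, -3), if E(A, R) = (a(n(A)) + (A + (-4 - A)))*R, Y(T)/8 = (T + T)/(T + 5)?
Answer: -168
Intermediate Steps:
Y(T) = 16*T/(5 + T) (Y(T) = 8*((T + T)/(T + 5)) = 8*((2*T)/(5 + T)) = 8*(2*T/(5 + T)) = 16*T/(5 + T))
E(A, R) = -2*R (E(A, R) = (2 + (A + (-4 - A)))*R = (2 - 4)*R = -2*R)
(Y(7)*(-3))*E(2, -3) = ((16*7/(5 + 7))*(-3))*(-2*(-3)) = ((16*7/12)*(-3))*6 = ((16*7*(1/12))*(-3))*6 = ((28/3)*(-3))*6 = -28*6 = -168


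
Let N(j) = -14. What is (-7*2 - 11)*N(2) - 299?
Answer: 51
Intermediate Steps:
(-7*2 - 11)*N(2) - 299 = (-7*2 - 11)*(-14) - 299 = (-14 - 11)*(-14) - 299 = -25*(-14) - 299 = 350 - 299 = 51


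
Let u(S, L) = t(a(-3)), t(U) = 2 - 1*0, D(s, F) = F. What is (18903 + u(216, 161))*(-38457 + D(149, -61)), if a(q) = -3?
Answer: -728182790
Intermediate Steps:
t(U) = 2 (t(U) = 2 + 0 = 2)
u(S, L) = 2
(18903 + u(216, 161))*(-38457 + D(149, -61)) = (18903 + 2)*(-38457 - 61) = 18905*(-38518) = -728182790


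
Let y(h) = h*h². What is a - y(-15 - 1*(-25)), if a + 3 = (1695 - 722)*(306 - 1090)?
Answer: -763835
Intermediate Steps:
y(h) = h³
a = -762835 (a = -3 + (1695 - 722)*(306 - 1090) = -3 + 973*(-784) = -3 - 762832 = -762835)
a - y(-15 - 1*(-25)) = -762835 - (-15 - 1*(-25))³ = -762835 - (-15 + 25)³ = -762835 - 1*10³ = -762835 - 1*1000 = -762835 - 1000 = -763835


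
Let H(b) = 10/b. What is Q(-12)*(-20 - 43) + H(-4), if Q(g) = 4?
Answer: -509/2 ≈ -254.50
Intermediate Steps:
Q(-12)*(-20 - 43) + H(-4) = 4*(-20 - 43) + 10/(-4) = 4*(-63) + 10*(-1/4) = -252 - 5/2 = -509/2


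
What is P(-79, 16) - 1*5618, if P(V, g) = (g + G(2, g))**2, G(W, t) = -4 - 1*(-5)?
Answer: -5329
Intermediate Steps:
G(W, t) = 1 (G(W, t) = -4 + 5 = 1)
P(V, g) = (1 + g)**2 (P(V, g) = (g + 1)**2 = (1 + g)**2)
P(-79, 16) - 1*5618 = (1 + 16)**2 - 1*5618 = 17**2 - 5618 = 289 - 5618 = -5329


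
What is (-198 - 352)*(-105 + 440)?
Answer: -184250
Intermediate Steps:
(-198 - 352)*(-105 + 440) = -550*335 = -184250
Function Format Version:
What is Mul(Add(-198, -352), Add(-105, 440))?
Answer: -184250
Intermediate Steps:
Mul(Add(-198, -352), Add(-105, 440)) = Mul(-550, 335) = -184250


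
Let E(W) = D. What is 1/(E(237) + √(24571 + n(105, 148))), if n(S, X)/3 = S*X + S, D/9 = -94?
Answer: -423/322105 - √71506/644210 ≈ -0.0017283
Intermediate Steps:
D = -846 (D = 9*(-94) = -846)
n(S, X) = 3*S + 3*S*X (n(S, X) = 3*(S*X + S) = 3*(S + S*X) = 3*S + 3*S*X)
E(W) = -846
1/(E(237) + √(24571 + n(105, 148))) = 1/(-846 + √(24571 + 3*105*(1 + 148))) = 1/(-846 + √(24571 + 3*105*149)) = 1/(-846 + √(24571 + 46935)) = 1/(-846 + √71506)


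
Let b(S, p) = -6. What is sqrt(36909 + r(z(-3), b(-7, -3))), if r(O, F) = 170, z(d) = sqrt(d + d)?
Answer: sqrt(37079) ≈ 192.56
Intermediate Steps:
z(d) = sqrt(2)*sqrt(d) (z(d) = sqrt(2*d) = sqrt(2)*sqrt(d))
sqrt(36909 + r(z(-3), b(-7, -3))) = sqrt(36909 + 170) = sqrt(37079)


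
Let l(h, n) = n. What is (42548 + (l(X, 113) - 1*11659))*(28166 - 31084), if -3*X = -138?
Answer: -90463836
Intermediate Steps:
X = 46 (X = -1/3*(-138) = 46)
(42548 + (l(X, 113) - 1*11659))*(28166 - 31084) = (42548 + (113 - 1*11659))*(28166 - 31084) = (42548 + (113 - 11659))*(-2918) = (42548 - 11546)*(-2918) = 31002*(-2918) = -90463836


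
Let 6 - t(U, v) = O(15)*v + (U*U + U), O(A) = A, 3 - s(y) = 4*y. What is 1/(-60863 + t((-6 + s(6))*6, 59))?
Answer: -1/87824 ≈ -1.1386e-5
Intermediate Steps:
s(y) = 3 - 4*y
t(U, v) = 6 - U - U**2 - 15*v (t(U, v) = 6 - (15*v + (U*U + U)) = 6 - (15*v + (U**2 + U)) = 6 - (15*v + (U + U**2)) = 6 - (U + U**2 + 15*v) = 6 + (-U - U**2 - 15*v) = 6 - U - U**2 - 15*v)
1/(-60863 + t((-6 + s(6))*6, 59)) = 1/(-60863 + (6 - (-6 + (3 - 4*6))*6 - ((-6 + (3 - 4*6))*6)**2 - 15*59)) = 1/(-60863 + (6 - (-6 + (3 - 24))*6 - ((-6 + (3 - 24))*6)**2 - 885)) = 1/(-60863 + (6 - (-6 - 21)*6 - ((-6 - 21)*6)**2 - 885)) = 1/(-60863 + (6 - (-27)*6 - (-27*6)**2 - 885)) = 1/(-60863 + (6 - 1*(-162) - 1*(-162)**2 - 885)) = 1/(-60863 + (6 + 162 - 1*26244 - 885)) = 1/(-60863 + (6 + 162 - 26244 - 885)) = 1/(-60863 - 26961) = 1/(-87824) = -1/87824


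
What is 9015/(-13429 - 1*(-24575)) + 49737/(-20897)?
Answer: -365982147/232917962 ≈ -1.5713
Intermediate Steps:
9015/(-13429 - 1*(-24575)) + 49737/(-20897) = 9015/(-13429 + 24575) + 49737*(-1/20897) = 9015/11146 - 49737/20897 = -365982147/232917962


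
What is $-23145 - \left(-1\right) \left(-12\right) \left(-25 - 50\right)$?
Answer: $-22245$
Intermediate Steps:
$-23145 - \left(-1\right) \left(-12\right) \left(-25 - 50\right) = -23145 - 12 \left(-75\right) = -23145 - -900 = -23145 + 900 = -22245$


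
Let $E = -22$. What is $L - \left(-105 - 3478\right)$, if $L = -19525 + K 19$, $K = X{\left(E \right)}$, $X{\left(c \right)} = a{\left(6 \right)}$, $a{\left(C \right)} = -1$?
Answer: $-15961$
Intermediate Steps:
$X{\left(c \right)} = -1$
$K = -1$
$L = -19544$ ($L = -19525 - 19 = -19544$)
$L - \left(-105 - 3478\right) = -19544 - \left(-105 - 3478\right) = -19544 - -3583 = -19544 + 3583 = -15961$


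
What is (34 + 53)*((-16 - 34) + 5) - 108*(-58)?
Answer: 2349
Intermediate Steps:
(34 + 53)*((-16 - 34) + 5) - 108*(-58) = 87*(-50 + 5) + 6264 = 87*(-45) + 6264 = -3915 + 6264 = 2349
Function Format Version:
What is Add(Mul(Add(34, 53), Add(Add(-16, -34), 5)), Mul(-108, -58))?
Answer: 2349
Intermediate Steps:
Add(Mul(Add(34, 53), Add(Add(-16, -34), 5)), Mul(-108, -58)) = Add(Mul(87, Add(-50, 5)), 6264) = Add(Mul(87, -45), 6264) = Add(-3915, 6264) = 2349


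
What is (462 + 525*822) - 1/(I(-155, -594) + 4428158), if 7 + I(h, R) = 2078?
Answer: 1913912090747/4430229 ≈ 4.3201e+5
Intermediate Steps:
I(h, R) = 2071 (I(h, R) = -7 + 2078 = 2071)
(462 + 525*822) - 1/(I(-155, -594) + 4428158) = (462 + 525*822) - 1/(2071 + 4428158) = (462 + 431550) - 1/4430229 = 432012 - 1*1/4430229 = 432012 - 1/4430229 = 1913912090747/4430229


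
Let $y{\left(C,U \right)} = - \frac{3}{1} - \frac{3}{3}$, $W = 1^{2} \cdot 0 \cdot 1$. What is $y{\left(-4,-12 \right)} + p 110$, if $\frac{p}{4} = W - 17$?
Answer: $-7484$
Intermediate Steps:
$W = 0$ ($W = 1 \cdot 0 \cdot 1 = 0 \cdot 1 = 0$)
$y{\left(C,U \right)} = -4$ ($y{\left(C,U \right)} = \left(-3\right) 1 - 1 = -3 - 1 = -4$)
$p = -68$ ($p = 4 \left(0 - 17\right) = 4 \left(-17\right) = -68$)
$y{\left(-4,-12 \right)} + p 110 = -4 - 7480 = -7484$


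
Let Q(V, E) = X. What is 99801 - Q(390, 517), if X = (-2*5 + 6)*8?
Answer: 99833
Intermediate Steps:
X = -32 (X = (-10 + 6)*8 = -4*8 = -32)
Q(V, E) = -32
99801 - Q(390, 517) = 99801 - 1*(-32) = 99801 + 32 = 99833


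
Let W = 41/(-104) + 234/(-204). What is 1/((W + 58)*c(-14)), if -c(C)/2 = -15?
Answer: 884/1497285 ≈ 0.00059040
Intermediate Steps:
W = -2725/1768 (W = 41*(-1/104) + 234*(-1/204) = -41/104 - 39/34 = -2725/1768 ≈ -1.5413)
c(C) = 30 (c(C) = -2*(-15) = 30)
1/((W + 58)*c(-14)) = 1/((-2725/1768 + 58)*30) = 1/((99819/1768)*30) = 1/(1497285/884) = 884/1497285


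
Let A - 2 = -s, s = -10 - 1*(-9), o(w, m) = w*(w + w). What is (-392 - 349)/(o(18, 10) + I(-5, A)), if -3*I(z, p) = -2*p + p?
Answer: -741/649 ≈ -1.1418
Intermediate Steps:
o(w, m) = 2*w² (o(w, m) = w*(2*w) = 2*w²)
s = -1 (s = -10 + 9 = -1)
A = 3 (A = 2 - 1*(-1) = 2 + 1 = 3)
I(z, p) = p/3 (I(z, p) = -(-2*p + p)/3 = -(-1)*p/3 = p/3)
(-392 - 349)/(o(18, 10) + I(-5, A)) = (-392 - 349)/(2*18² + (⅓)*3) = -741/(2*324 + 1) = -741/(648 + 1) = -741/649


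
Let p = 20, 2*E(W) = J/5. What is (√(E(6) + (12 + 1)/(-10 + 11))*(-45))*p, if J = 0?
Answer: -900*√13 ≈ -3245.0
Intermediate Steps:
E(W) = 0 (E(W) = (0/5)/2 = (0*(⅕))/2 = (½)*0 = 0)
(√(E(6) + (12 + 1)/(-10 + 11))*(-45))*p = (√(0 + (12 + 1)/(-10 + 11))*(-45))*20 = (√(0 + 13/1)*(-45))*20 = (√(0 + 13*1)*(-45))*20 = (√(0 + 13)*(-45))*20 = (√13*(-45))*20 = -45*√13*20 = -900*√13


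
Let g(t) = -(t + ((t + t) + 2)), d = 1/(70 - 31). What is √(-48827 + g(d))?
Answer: I*√8252114/13 ≈ 220.97*I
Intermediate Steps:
d = 1/39 ≈ 0.025641
g(t) = -2 - 3*t (g(t) = -(t + (2*t + 2)) = -(t + (2 + 2*t)) = -(2 + 3*t) = -2 - 3*t)
√(-48827 + g(d)) = √(-48827 + (-2 - 3*1/39)) = √(-48827 + (-2 - 1/13)) = √(-48827 - 27/13) = √(-634778/13) = I*√8252114/13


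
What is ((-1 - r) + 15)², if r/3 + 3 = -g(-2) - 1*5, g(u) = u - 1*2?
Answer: 676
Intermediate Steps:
g(u) = -2 + u (g(u) = u - 2 = -2 + u)
r = -12 (r = -9 + 3*(-(-2 - 2) - 1*5) = -9 + 3*(-1*(-4) - 5) = -9 + 3*(4 - 5) = -9 + 3*(-1) = -9 - 3 = -12)
((-1 - r) + 15)² = ((-1 - 1*(-12)) + 15)² = ((-1 + 12) + 15)² = (11 + 15)² = 26² = 676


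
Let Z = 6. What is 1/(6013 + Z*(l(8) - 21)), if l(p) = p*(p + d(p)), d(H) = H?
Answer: 1/6655 ≈ 0.00015026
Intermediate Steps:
l(p) = 2*p² (l(p) = p*(p + p) = p*(2*p) = 2*p²)
1/(6013 + Z*(l(8) - 21)) = 1/(6013 + 6*(2*8² - 21)) = 1/(6013 + 6*(2*64 - 21)) = 1/(6013 + 6*(128 - 21)) = 1/(6013 + 6*107) = 1/(6013 + 642) = 1/6655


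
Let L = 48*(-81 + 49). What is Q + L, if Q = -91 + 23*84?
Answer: 305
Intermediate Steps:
L = -1536 (L = 48*(-32) = -1536)
Q = 1841 (Q = -91 + 1932 = 1841)
Q + L = 1841 - 1536 = 305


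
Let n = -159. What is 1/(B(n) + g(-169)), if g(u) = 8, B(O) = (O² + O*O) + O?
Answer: 1/50411 ≈ 1.9837e-5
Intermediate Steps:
B(O) = O + 2*O² (B(O) = (O² + O²) + O = 2*O² + O = O + 2*O²)
1/(B(n) + g(-169)) = 1/(-159*(1 + 2*(-159)) + 8) = 1/(-159*(1 - 318) + 8) = 1/(-159*(-317) + 8) = 1/(50403 + 8) = 1/50411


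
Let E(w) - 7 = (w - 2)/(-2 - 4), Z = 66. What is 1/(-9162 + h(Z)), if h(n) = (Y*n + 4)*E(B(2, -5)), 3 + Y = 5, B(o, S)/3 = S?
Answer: -3/23474 ≈ -0.00012780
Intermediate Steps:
B(o, S) = 3*S
Y = 2 (Y = -3 + 5 = 2)
E(w) = 22/3 - w/6 (E(w) = 7 + (w - 2)/(-2 - 4) = 7 + (-2 + w)/(-6) = 7 + (-2 + w)*(-⅙) = 7 + (⅓ - w/6) = 22/3 - w/6)
h(n) = 118/3 + 59*n/3 (h(n) = (2*n + 4)*(22/3 - (-5)/2) = (4 + 2*n)*(22/3 - ⅙*(-15)) = (4 + 2*n)*(22/3 + 5/2) = (4 + 2*n)*(59/6) = 118/3 + 59*n/3)
1/(-9162 + h(Z)) = 1/(-9162 + (118/3 + (59/3)*66)) = 1/(-9162 + (118/3 + 1298)) = 1/(-9162 + 4012/3) = 1/(-23474/3) = -3/23474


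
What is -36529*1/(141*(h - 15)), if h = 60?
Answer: -36529/6345 ≈ -5.7571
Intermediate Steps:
-36529*1/(141*(h - 15)) = -36529*1/(141*(60 - 15)) = -36529/(141*45) = -36529/6345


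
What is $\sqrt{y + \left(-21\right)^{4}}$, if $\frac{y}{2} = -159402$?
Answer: $i \sqrt{124323} \approx 352.59 i$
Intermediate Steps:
$y = -318804$ ($y = 2 \left(-159402\right) = -318804$)
$\sqrt{y + \left(-21\right)^{4}} = \sqrt{-318804 + \left(-21\right)^{4}} = \sqrt{-318804 + 194481} = \sqrt{-124323} = i \sqrt{124323}$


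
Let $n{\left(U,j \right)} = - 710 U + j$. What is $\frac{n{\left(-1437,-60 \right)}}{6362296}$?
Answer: $\frac{510105}{3181148} \approx 0.16035$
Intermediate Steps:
$n{\left(U,j \right)} = j - 710 U$
$\frac{n{\left(-1437,-60 \right)}}{6362296} = \frac{-60 - -1020270}{6362296} = \left(-60 + 1020270\right) \frac{1}{6362296} = 1020210 \cdot \frac{1}{6362296} = \frac{510105}{3181148}$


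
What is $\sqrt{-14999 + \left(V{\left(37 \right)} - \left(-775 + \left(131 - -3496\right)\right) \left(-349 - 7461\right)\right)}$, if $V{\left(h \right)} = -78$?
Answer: $9 \sqrt{274803} \approx 4718.0$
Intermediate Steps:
$\sqrt{-14999 + \left(V{\left(37 \right)} - \left(-775 + \left(131 - -3496\right)\right) \left(-349 - 7461\right)\right)} = \sqrt{-14999 - \left(78 + \left(-775 + \left(131 - -3496\right)\right) \left(-349 - 7461\right)\right)} = \sqrt{-14999 - \left(78 + \left(-775 + \left(131 + 3496\right)\right) \left(-7810\right)\right)} = \sqrt{-14999 - \left(78 + \left(-775 + 3627\right) \left(-7810\right)\right)} = \sqrt{-14999 - \left(78 + 2852 \left(-7810\right)\right)} = \sqrt{-14999 - -22274042} = \sqrt{-14999 + \left(-78 + 22274120\right)} = \sqrt{-14999 + 22274042} = \sqrt{22259043} = 9 \sqrt{274803}$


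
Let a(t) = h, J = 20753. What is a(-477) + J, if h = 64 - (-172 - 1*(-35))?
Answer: 20954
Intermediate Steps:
h = 201 (h = 64 - (-172 + 35) = 64 - 1*(-137) = 64 + 137 = 201)
a(t) = 201
a(-477) + J = 201 + 20753 = 20954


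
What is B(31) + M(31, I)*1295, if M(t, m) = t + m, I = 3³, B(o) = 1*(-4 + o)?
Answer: 75137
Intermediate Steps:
B(o) = -4 + o
I = 27
M(t, m) = m + t
B(31) + M(31, I)*1295 = (-4 + 31) + (27 + 31)*1295 = 27 + 58*1295 = 27 + 75110 = 75137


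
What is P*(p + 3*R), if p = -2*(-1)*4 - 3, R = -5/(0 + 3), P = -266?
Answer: 0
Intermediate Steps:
R = -5/3 ≈ -1.6667
p = 5 (p = 2*4 - 3 = 8 - 3 = 5)
P*(p + 3*R) = -266*(5 + 3*(-5/3)) = -266*(5 - 5) = -266*0 = 0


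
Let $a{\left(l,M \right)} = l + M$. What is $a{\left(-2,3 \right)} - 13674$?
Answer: $-13673$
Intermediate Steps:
$a{\left(l,M \right)} = M + l$
$a{\left(-2,3 \right)} - 13674 = \left(3 - 2\right) - 13674 = 1 - 13674 = -13673$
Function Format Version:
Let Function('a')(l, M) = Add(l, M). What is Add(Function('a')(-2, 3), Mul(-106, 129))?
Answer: -13673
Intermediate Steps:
Function('a')(l, M) = Add(M, l)
Add(Function('a')(-2, 3), Mul(-106, 129)) = Add(Add(3, -2), Mul(-106, 129)) = Add(1, -13674) = -13673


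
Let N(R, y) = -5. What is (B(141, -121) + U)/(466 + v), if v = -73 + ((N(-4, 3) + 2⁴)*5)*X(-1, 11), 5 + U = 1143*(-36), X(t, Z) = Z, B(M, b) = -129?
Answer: -20641/499 ≈ -41.365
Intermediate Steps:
U = -41153 (U = -5 + 1143*(-36) = -5 - 41148 = -41153)
v = 532 (v = -73 + ((-5 + 2⁴)*5)*11 = -73 + ((-5 + 16)*5)*11 = -73 + (11*5)*11 = -73 + 55*11 = -73 + 605 = 532)
(B(141, -121) + U)/(466 + v) = (-129 - 41153)/(466 + 532) = -41282/998 = -41282*1/998 = -20641/499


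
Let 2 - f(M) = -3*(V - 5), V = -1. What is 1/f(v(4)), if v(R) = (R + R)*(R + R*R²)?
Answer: -1/16 ≈ -0.062500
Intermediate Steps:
v(R) = 2*R*(R + R³) (v(R) = (2*R)*(R + R³) = 2*R*(R + R³))
f(M) = -16 (f(M) = 2 - (-3)*(-1 - 5) = 2 - (-3)*(-6) = 2 - 1*18 = 2 - 18 = -16)
1/f(v(4)) = 1/(-16) = -1/16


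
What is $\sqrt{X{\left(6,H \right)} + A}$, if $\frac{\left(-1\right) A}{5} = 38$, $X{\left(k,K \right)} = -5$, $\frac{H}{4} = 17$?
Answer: $i \sqrt{195} \approx 13.964 i$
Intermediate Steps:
$H = 68$ ($H = 4 \cdot 17 = 68$)
$A = -190$ ($A = \left(-5\right) 38 = -190$)
$\sqrt{X{\left(6,H \right)} + A} = \sqrt{-5 - 190} = \sqrt{-195} = i \sqrt{195}$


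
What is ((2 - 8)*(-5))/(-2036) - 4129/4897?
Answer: -4276777/4985146 ≈ -0.85790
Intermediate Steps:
((2 - 8)*(-5))/(-2036) - 4129/4897 = -6*(-5)*(-1/2036) - 4129*1/4897 = 30*(-1/2036) - 4129/4897 = -15/1018 - 4129/4897 = -4276777/4985146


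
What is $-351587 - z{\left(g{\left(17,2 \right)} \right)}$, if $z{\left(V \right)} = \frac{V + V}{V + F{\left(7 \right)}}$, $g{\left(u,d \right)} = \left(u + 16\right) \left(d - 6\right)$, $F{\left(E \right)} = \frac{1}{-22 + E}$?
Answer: $- \frac{696497807}{1981} \approx -3.5159 \cdot 10^{5}$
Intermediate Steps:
$g{\left(u,d \right)} = \left(-6 + d\right) \left(16 + u\right)$ ($g{\left(u,d \right)} = \left(16 + u\right) \left(-6 + d\right) = \left(-6 + d\right) \left(16 + u\right)$)
$z{\left(V \right)} = \frac{2 V}{- \frac{1}{15} + V}$ ($z{\left(V \right)} = \frac{V + V}{V + \frac{1}{-22 + 7}} = \frac{2 V}{V + \frac{1}{-15}} = \frac{2 V}{V - \frac{1}{15}} = \frac{2 V}{- \frac{1}{15} + V}$)
$-351587 - z{\left(g{\left(17,2 \right)} \right)} = -351587 - \frac{30 \left(-96 - 102 + 16 \cdot 2 + 2 \cdot 17\right)}{-1 + 15 \left(-96 - 102 + 16 \cdot 2 + 2 \cdot 17\right)} = -351587 - \frac{30 \left(-96 - 102 + 32 + 34\right)}{-1 + 15 \left(-96 - 102 + 32 + 34\right)} = -351587 - 30 \left(-132\right) \frac{1}{-1 + 15 \left(-132\right)} = -351587 - 30 \left(-132\right) \frac{1}{-1 - 1980} = -351587 - 30 \left(-132\right) \frac{1}{-1981} = -351587 - 30 \left(-132\right) \left(- \frac{1}{1981}\right) = -351587 - \frac{3960}{1981} = - \frac{696497807}{1981}$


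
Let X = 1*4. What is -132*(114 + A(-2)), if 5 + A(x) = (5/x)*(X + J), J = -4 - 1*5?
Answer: -16038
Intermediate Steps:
X = 4
J = -9 (J = -4 - 5 = -9)
A(x) = -5 - 25/x (A(x) = -5 + (5/x)*(4 - 9) = -5 + (5/x)*(-5) = -5 - 25/x)
-132*(114 + A(-2)) = -132*(114 + (-5 - 25/(-2))) = -132*(114 + (-5 - 25*(-1/2))) = -132*(114 + (-5 + 25/2)) = -132*(114 + 15/2) = -132*243/2 = -16038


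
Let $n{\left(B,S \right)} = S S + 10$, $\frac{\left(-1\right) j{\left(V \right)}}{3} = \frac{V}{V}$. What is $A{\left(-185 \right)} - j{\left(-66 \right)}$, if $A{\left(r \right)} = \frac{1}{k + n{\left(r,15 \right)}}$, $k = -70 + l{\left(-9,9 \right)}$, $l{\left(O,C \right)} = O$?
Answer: $\frac{469}{156} \approx 3.0064$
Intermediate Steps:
$j{\left(V \right)} = -3$ ($j{\left(V \right)} = - 3 \frac{V}{V} = \left(-3\right) 1 = -3$)
$k = -79$ ($k = -70 - 9 = -79$)
$n{\left(B,S \right)} = 10 + S^{2}$ ($n{\left(B,S \right)} = S^{2} + 10 = 10 + S^{2}$)
$A{\left(r \right)} = \frac{1}{156}$ ($A{\left(r \right)} = \frac{1}{-79 + \left(10 + 15^{2}\right)} = \frac{1}{-79 + \left(10 + 225\right)} = \frac{1}{-79 + 235} = \frac{1}{156}$)
$A{\left(-185 \right)} - j{\left(-66 \right)} = \frac{1}{156} - -3 = \frac{1}{156} + 3 = \frac{469}{156}$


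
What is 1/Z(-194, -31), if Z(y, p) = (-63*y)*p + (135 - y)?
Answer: -1/378553 ≈ -2.6416e-6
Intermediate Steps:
Z(y, p) = 135 - y - 63*p*y (Z(y, p) = -63*p*y + (135 - y) = 135 - y - 63*p*y)
1/Z(-194, -31) = 1/(135 - 1*(-194) - 63*(-31)*(-194)) = 1/(135 + 194 - 378882) = 1/(-378553) = -1/378553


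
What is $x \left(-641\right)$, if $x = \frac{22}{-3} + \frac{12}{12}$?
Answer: $\frac{12179}{3} \approx 4059.7$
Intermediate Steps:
$x = - \frac{19}{3}$ ($x = 22 \left(- \frac{1}{3}\right) + 12 \cdot \frac{1}{12} = - \frac{22}{3} + 1 = - \frac{19}{3} \approx -6.3333$)
$x \left(-641\right) = \left(- \frac{19}{3}\right) \left(-641\right) = \frac{12179}{3}$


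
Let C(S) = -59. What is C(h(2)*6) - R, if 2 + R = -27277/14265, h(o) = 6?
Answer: -785828/14265 ≈ -55.088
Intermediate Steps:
R = -55807/14265 (R = -2 - 27277/14265 = -55807/14265 ≈ -3.9122)
C(h(2)*6) - R = -59 - 1*(-55807/14265) = -59 + 55807/14265 = -785828/14265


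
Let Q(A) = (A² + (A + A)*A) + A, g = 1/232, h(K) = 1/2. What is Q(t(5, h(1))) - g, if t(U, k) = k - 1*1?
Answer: 57/232 ≈ 0.24569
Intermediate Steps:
h(K) = ½ (h(K) = 1*(½) = ½)
t(U, k) = -1 + k (t(U, k) = k - 1 = -1 + k)
g = 1/232 ≈ 0.0043103
Q(A) = A + 3*A² (Q(A) = (A² + (2*A)*A) + A = (A² + 2*A²) + A = 3*A² + A = A + 3*A²)
Q(t(5, h(1))) - g = (-1 + ½)*(1 + 3*(-1 + ½)) - 1*1/232 = -(1 + 3*(-½))/2 - 1/232 = -(1 - 3/2)/2 - 1/232 = -½*(-½) - 1/232 = ¼ - 1/232 = 57/232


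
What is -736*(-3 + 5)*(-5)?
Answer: 7360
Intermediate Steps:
-736*(-3 + 5)*(-5) = -1472*(-5) = -736*(-10) = 7360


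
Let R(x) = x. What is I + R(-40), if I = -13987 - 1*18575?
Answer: -32602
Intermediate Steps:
I = -32562 (I = -13987 - 18575 = -32562)
I + R(-40) = -32562 - 40 = -32602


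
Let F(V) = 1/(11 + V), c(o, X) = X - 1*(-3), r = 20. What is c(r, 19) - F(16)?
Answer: 593/27 ≈ 21.963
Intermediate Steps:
c(o, X) = 3 + X (c(o, X) = X + 3 = 3 + X)
c(r, 19) - F(16) = (3 + 19) - 1/(11 + 16) = 22 - 1/27 = 593/27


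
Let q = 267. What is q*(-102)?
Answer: -27234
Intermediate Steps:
q*(-102) = 267*(-102) = -27234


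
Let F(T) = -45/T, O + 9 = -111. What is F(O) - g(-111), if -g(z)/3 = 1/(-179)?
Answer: 513/1432 ≈ 0.35824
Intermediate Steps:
O = -120 (O = -9 - 111 = -120)
g(z) = 3/179 (g(z) = -3/(-179) = -3*(-1/179) = 3/179)
F(O) - g(-111) = -45/(-120) - 1*3/179 = -45*(-1/120) - 3/179 = 3/8 - 3/179 = 513/1432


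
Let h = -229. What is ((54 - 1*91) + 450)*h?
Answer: -94577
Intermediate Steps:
((54 - 1*91) + 450)*h = ((54 - 1*91) + 450)*(-229) = ((54 - 91) + 450)*(-229) = (-37 + 450)*(-229) = 413*(-229) = -94577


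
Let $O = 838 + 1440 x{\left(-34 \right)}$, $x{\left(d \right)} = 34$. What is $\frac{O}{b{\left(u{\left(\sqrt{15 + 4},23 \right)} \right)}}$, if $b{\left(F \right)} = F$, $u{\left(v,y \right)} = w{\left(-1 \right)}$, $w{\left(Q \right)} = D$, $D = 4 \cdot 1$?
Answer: $\frac{24899}{2} \approx 12450.0$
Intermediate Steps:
$D = 4$
$w{\left(Q \right)} = 4$
$u{\left(v,y \right)} = 4$
$O = 49798$ ($O = 838 + 1440 \cdot 34 = 838 + 48960 = 49798$)
$\frac{O}{b{\left(u{\left(\sqrt{15 + 4},23 \right)} \right)}} = \frac{49798}{4} = 49798 \cdot \frac{1}{4} = \frac{24899}{2}$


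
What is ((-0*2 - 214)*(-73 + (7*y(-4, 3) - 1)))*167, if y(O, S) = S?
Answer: 1894114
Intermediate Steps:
((-0*2 - 214)*(-73 + (7*y(-4, 3) - 1)))*167 = ((-0*2 - 214)*(-73 + (7*3 - 1)))*167 = ((-2*0*2 - 214)*(-73 + (21 - 1)))*167 = ((0*2 - 214)*(-73 + 20))*167 = ((0 - 214)*(-53))*167 = -214*(-53)*167 = 11342*167 = 1894114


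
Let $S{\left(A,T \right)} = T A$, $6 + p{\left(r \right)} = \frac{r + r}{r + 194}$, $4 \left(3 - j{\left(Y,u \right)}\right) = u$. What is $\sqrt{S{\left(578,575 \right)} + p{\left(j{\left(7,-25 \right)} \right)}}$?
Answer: $\frac{\sqrt{219669141498}}{813} \approx 576.49$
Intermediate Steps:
$j{\left(Y,u \right)} = 3 - \frac{u}{4}$
$p{\left(r \right)} = -6 + \frac{2 r}{194 + r}$ ($p{\left(r \right)} = -6 + \frac{r + r}{r + 194} = -6 + \frac{2 r}{194 + r}$)
$S{\left(A,T \right)} = A T$
$\sqrt{S{\left(578,575 \right)} + p{\left(j{\left(7,-25 \right)} \right)}} = \sqrt{578 \cdot 575 + \frac{4 \left(-291 - \left(3 - - \frac{25}{4}\right)\right)}{194 + \left(3 - - \frac{25}{4}\right)}} = \sqrt{332350 + \frac{4 \left(-291 - \left(3 + \frac{25}{4}\right)\right)}{194 + \left(3 + \frac{25}{4}\right)}} = \sqrt{332350 + \frac{4 \left(-291 - \frac{37}{4}\right)}{194 + \frac{37}{4}}} = \sqrt{332350 + \frac{4 \left(-291 - \frac{37}{4}\right)}{\frac{813}{4}}} = \sqrt{332350 + 4 \cdot \frac{4}{813} \left(- \frac{1201}{4}\right)} = \sqrt{332350 - \frac{4804}{813}} = \sqrt{\frac{270195746}{813}} = \frac{\sqrt{219669141498}}{813}$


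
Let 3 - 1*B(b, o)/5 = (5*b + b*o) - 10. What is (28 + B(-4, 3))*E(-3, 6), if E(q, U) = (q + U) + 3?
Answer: 1518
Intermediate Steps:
B(b, o) = 65 - 25*b - 5*b*o (B(b, o) = 15 - 5*((5*b + b*o) - 10) = 15 - 5*(-10 + 5*b + b*o) = 15 + (50 - 25*b - 5*b*o) = 65 - 25*b - 5*b*o)
E(q, U) = 3 + U + q (E(q, U) = (U + q) + 3 = 3 + U + q)
(28 + B(-4, 3))*E(-3, 6) = (28 + (65 - 25*(-4) - 5*(-4)*3))*(3 + 6 - 3) = (28 + (65 + 100 + 60))*6 = (28 + 225)*6 = 253*6 = 1518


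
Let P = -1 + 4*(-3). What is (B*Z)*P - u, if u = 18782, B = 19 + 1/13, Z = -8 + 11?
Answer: -19526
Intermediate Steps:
Z = 3
P = -13 (P = -1 - 12 = -13)
B = 248/13 (B = 19 + 1/13 = 248/13 ≈ 19.077)
(B*Z)*P - u = ((248/13)*3)*(-13) - 1*18782 = (744/13)*(-13) - 18782 = -744 - 18782 = -19526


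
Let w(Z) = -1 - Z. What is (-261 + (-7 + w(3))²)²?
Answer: 19600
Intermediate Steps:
(-261 + (-7 + w(3))²)² = (-261 + (-7 + (-1 - 1*3))²)² = (-261 + (-7 + (-1 - 3))²)² = (-261 + (-7 - 4)²)² = (-261 + (-11)²)² = (-261 + 121)² = (-140)² = 19600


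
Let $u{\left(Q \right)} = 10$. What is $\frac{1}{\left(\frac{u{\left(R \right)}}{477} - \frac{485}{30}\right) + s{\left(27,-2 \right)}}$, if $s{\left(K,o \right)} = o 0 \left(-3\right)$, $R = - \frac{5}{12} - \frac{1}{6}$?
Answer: $- \frac{954}{15403} \approx -0.061936$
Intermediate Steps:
$R = - \frac{7}{12}$ ($R = \left(-5\right) \frac{1}{12} - \frac{1}{6} = - \frac{5}{12} - \frac{1}{6} = - \frac{7}{12} \approx -0.58333$)
$s{\left(K,o \right)} = 0$ ($s{\left(K,o \right)} = 0 \left(-3\right) = 0$)
$\frac{1}{\left(\frac{u{\left(R \right)}}{477} - \frac{485}{30}\right) + s{\left(27,-2 \right)}} = \frac{1}{\left(\frac{10}{477} - \frac{485}{30}\right) + 0} = \frac{1}{\left(10 \cdot \frac{1}{477} - \frac{97}{6}\right) + 0} = \frac{1}{\left(\frac{10}{477} - \frac{97}{6}\right) + 0} = \frac{1}{- \frac{15403}{954} + 0} = \frac{1}{- \frac{15403}{954}} = - \frac{954}{15403}$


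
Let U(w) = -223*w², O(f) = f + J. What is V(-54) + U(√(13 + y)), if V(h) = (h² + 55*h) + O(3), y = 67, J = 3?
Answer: -17888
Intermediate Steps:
O(f) = 3 + f (O(f) = f + 3 = 3 + f)
V(h) = 6 + h² + 55*h (V(h) = (h² + 55*h) + (3 + 3) = (h² + 55*h) + 6 = 6 + h² + 55*h)
V(-54) + U(√(13 + y)) = (6 + (-54)² + 55*(-54)) - 223*(√(13 + 67))² = (6 + 2916 - 2970) - 223*(√80)² = -48 - 223*(4*√5)² = -48 - 223*80 = -48 - 17840 = -17888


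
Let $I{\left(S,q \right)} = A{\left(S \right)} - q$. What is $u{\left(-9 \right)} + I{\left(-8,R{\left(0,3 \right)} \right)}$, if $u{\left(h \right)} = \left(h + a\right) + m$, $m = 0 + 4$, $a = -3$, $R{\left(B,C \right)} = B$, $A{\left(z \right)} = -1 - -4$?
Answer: $-5$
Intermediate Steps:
$A{\left(z \right)} = 3$ ($A{\left(z \right)} = -1 + 4 = 3$)
$m = 4$
$I{\left(S,q \right)} = 3 - q$
$u{\left(h \right)} = 1 + h$ ($u{\left(h \right)} = \left(h - 3\right) + 4 = \left(-3 + h\right) + 4 = 1 + h$)
$u{\left(-9 \right)} + I{\left(-8,R{\left(0,3 \right)} \right)} = \left(1 - 9\right) + \left(3 - 0\right) = -8 + \left(3 + 0\right) = -8 + 3 = -5$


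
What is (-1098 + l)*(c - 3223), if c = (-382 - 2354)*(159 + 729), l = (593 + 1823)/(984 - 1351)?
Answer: 986209681162/367 ≈ 2.6872e+9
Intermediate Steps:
l = -2416/367 (l = 2416/(-367) = 2416*(-1/367) = -2416/367 ≈ -6.5831)
c = -2429568 (c = -2736*888 = -2429568)
(-1098 + l)*(c - 3223) = (-1098 - 2416/367)*(-2429568 - 3223) = -405382/367*(-2432791) = 986209681162/367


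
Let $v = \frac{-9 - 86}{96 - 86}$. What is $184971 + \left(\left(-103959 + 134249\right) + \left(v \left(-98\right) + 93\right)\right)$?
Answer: $216285$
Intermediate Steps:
$v = - \frac{19}{2}$ ($v = - \frac{95}{10} = \left(-95\right) \frac{1}{10} = - \frac{19}{2} \approx -9.5$)
$184971 + \left(\left(-103959 + 134249\right) + \left(v \left(-98\right) + 93\right)\right) = 184971 + \left(\left(-103959 + 134249\right) + \left(\left(- \frac{19}{2}\right) \left(-98\right) + 93\right)\right) = 184971 + \left(30290 + \left(931 + 93\right)\right) = 184971 + \left(30290 + 1024\right) = 184971 + 31314 = 216285$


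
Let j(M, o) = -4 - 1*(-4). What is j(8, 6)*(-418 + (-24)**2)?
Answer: 0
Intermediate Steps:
j(M, o) = 0 (j(M, o) = -4 + 4 = 0)
j(8, 6)*(-418 + (-24)**2) = 0*(-418 + (-24)**2) = 0*(-418 + 576) = 0*158 = 0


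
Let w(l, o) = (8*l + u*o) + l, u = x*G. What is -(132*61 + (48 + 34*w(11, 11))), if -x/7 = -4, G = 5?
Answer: -63826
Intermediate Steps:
x = 28 (x = -7*(-4) = 28)
u = 140 (u = 28*5 = 140)
w(l, o) = 9*l + 140*o (w(l, o) = (8*l + 140*o) + l = 9*l + 140*o)
-(132*61 + (48 + 34*w(11, 11))) = -(132*61 + (48 + 34*(9*11 + 140*11))) = -(8052 + (48 + 34*(99 + 1540))) = -(8052 + (48 + 34*1639)) = -(8052 + (48 + 55726)) = -(8052 + 55774) = -1*63826 = -63826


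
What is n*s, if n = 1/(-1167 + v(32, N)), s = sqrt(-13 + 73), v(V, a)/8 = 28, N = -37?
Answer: -2*sqrt(15)/943 ≈ -0.0082142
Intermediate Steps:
v(V, a) = 224 (v(V, a) = 8*28 = 224)
s = 2*sqrt(15) (s = sqrt(60) = 2*sqrt(15) ≈ 7.7460)
n = -1/943 (n = 1/(-1167 + 224) = 1/(-943) = -1/943 ≈ -0.0010604)
n*s = -2*sqrt(15)/943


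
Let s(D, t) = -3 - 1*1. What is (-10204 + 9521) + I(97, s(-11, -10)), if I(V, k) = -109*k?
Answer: -247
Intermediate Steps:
s(D, t) = -4 (s(D, t) = -3 - 1 = -4)
(-10204 + 9521) + I(97, s(-11, -10)) = (-10204 + 9521) - 109*(-4) = -683 + 436 = -247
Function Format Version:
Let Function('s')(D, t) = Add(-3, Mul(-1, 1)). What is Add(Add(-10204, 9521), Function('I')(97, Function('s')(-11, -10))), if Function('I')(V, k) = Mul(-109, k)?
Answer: -247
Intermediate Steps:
Function('s')(D, t) = -4 (Function('s')(D, t) = Add(-3, -1) = -4)
Add(Add(-10204, 9521), Function('I')(97, Function('s')(-11, -10))) = Add(Add(-10204, 9521), Mul(-109, -4)) = Add(-683, 436) = -247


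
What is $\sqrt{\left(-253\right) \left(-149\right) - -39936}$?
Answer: $\sqrt{77633} \approx 278.63$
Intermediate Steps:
$\sqrt{\left(-253\right) \left(-149\right) - -39936} = \sqrt{37697 + 39936} = \sqrt{77633}$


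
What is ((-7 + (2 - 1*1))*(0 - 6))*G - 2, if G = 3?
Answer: 106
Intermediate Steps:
((-7 + (2 - 1*1))*(0 - 6))*G - 2 = ((-7 + (2 - 1*1))*(0 - 6))*3 - 2 = ((-7 + (2 - 1))*(-6))*3 - 2 = ((-7 + 1)*(-6))*3 - 2 = -6*(-6)*3 - 2 = 36*3 - 2 = 108 - 2 = 106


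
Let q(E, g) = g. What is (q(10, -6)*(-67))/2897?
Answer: 402/2897 ≈ 0.13876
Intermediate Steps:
(q(10, -6)*(-67))/2897 = -6*(-67)/2897 = 402*(1/2897) = 402/2897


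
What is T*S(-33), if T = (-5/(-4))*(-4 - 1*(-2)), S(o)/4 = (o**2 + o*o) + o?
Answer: -21450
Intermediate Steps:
S(o) = 4*o + 8*o**2 (S(o) = 4*((o**2 + o*o) + o) = 4*((o**2 + o**2) + o) = 4*(2*o**2 + o) = 4*(o + 2*o**2) = 4*o + 8*o**2)
T = -5/2 (T = (-5*(-1/4))*(-4 + 2) = (5/4)*(-2) = -5/2 ≈ -2.5000)
T*S(-33) = -10*(-33)*(1 + 2*(-33)) = -10*(-33)*(1 - 66) = -10*(-33)*(-65) = -5/2*8580 = -21450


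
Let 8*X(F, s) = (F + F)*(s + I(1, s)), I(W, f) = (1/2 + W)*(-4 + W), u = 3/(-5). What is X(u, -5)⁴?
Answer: 10556001/2560000 ≈ 4.1234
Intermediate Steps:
u = -⅗ (u = 3*(-⅕) = -⅗ ≈ -0.60000)
I(W, f) = (½ + W)*(-4 + W)
X(F, s) = F*(-9/2 + s)/4 (X(F, s) = ((F + F)*(s + (-2 + 1² - 7/2*1)))/8 = ((2*F)*(s + (-2 + 1 - 7/2)))/8 = ((2*F)*(s - 9/2))/8 = ((2*F)*(-9/2 + s))/8 = (2*F*(-9/2 + s))/8 = F*(-9/2 + s)/4)
X(u, -5)⁴ = ((⅛)*(-⅗)*(-9 + 2*(-5)))⁴ = ((⅛)*(-⅗)*(-9 - 10))⁴ = ((⅛)*(-⅗)*(-19))⁴ = (57/40)⁴ = 10556001/2560000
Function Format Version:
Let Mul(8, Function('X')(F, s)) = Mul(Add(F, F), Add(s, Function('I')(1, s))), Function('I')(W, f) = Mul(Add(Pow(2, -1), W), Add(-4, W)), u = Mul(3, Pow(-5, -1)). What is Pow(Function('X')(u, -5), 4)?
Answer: Rational(10556001, 2560000) ≈ 4.1234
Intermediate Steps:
u = Rational(-3, 5) (u = Mul(3, Rational(-1, 5)) = Rational(-3, 5) ≈ -0.60000)
Function('I')(W, f) = Mul(Add(Rational(1, 2), W), Add(-4, W))
Function('X')(F, s) = Mul(Rational(1, 4), F, Add(Rational(-9, 2), s)) (Function('X')(F, s) = Mul(Rational(1, 8), Mul(Add(F, F), Add(s, Add(-2, Pow(1, 2), Mul(Rational(-7, 2), 1))))) = Mul(Rational(1, 8), Mul(Mul(2, F), Add(s, Add(-2, 1, Rational(-7, 2))))) = Mul(Rational(1, 8), Mul(Mul(2, F), Add(s, Rational(-9, 2)))) = Mul(Rational(1, 8), Mul(Mul(2, F), Add(Rational(-9, 2), s))) = Mul(Rational(1, 8), Mul(2, F, Add(Rational(-9, 2), s))) = Mul(Rational(1, 4), F, Add(Rational(-9, 2), s)))
Pow(Function('X')(u, -5), 4) = Pow(Mul(Rational(1, 8), Rational(-3, 5), Add(-9, Mul(2, -5))), 4) = Pow(Mul(Rational(1, 8), Rational(-3, 5), Add(-9, -10)), 4) = Pow(Mul(Rational(1, 8), Rational(-3, 5), -19), 4) = Pow(Rational(57, 40), 4) = Rational(10556001, 2560000)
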